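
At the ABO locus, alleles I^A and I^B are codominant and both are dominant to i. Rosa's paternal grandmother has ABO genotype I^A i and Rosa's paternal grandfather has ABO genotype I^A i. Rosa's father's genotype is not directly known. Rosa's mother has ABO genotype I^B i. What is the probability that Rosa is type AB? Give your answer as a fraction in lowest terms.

Rosa's father's ABO genotype from I^A i × I^A i: 1/4 I^A I^A, 1/2 I^A i, 1/4 i i.
Crossing each possibility with the mother I^B i and summing P(type AB): 1/4·1/2 + 1/2·1/4 + 1/4·0 = 1/4.

1/4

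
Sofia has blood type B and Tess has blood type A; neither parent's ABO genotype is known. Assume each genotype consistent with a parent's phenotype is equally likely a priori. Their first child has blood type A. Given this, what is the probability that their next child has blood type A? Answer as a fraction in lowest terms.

Possible genotypes: Sofia ∈ {I^B I^B, I^B i}; Tess ∈ {I^A I^A, I^A i}.
Weight each parental genotype pair by prior × P(type-A child):
  I^B i × I^A I^A: posterior weight 2/3; P(next child type A) = 1/2.
  I^B i × I^A i: posterior weight 1/3; P(next child type A) = 1/4.
Weighted sum = 5/12.

5/12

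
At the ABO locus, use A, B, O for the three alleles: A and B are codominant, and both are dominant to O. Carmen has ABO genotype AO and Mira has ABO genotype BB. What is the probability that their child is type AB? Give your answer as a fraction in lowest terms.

1/2

ABO cross AO × BB → offspring phenotypes: 1/2 B, 1/2 AB.
So P(type AB) = 1/2.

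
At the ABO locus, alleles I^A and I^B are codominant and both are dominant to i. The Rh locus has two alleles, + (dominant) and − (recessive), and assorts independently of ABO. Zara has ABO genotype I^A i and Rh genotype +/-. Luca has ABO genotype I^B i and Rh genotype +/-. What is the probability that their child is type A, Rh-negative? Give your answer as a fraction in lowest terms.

ABO cross I^A i × I^B i → offspring phenotypes: 1/4 O, 1/4 A, 1/4 B, 1/4 AB.
Rh cross +/- × +/- → 3/4 Rh+, 1/4 Rh-.
Independent loci: P(type A, Rh-negative) = 1/4 × 1/4 = 1/16.

1/16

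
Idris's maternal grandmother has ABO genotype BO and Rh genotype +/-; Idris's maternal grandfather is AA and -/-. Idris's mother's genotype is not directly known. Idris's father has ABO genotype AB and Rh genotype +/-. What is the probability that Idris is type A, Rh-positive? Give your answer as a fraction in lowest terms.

Idris's mother's ABO genotype from BO × AA: 1/2 AB, 1/2 AO.
Crossing each possibility with the father AB and summing P(type A): 1/2·1/4 + 1/2·1/2 = 3/8.
Similarly for Rh via the mother's Rh distribution: P(Rh+) = 5/8.
Independent loci: 3/8 × 5/8 = 15/64.

15/64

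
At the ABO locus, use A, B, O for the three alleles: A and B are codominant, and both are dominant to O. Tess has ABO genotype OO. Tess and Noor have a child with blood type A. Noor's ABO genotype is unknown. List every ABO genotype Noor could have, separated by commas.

For each candidate genotype of Noor, check whether crossing it with OO can produce every observed child phenotype.
  AA → possible child types {A} ✓
  AB → possible child types {A, B} ✓
  AO → possible child types {O, A} ✓
  BB → possible child types {B} ✗
  BO → possible child types {O, B} ✗
  OO → possible child types {O} ✗

AA, AB, AO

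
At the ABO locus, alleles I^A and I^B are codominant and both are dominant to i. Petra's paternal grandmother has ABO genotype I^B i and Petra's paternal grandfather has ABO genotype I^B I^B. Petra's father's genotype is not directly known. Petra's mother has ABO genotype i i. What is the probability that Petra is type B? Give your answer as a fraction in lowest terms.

Petra's father's ABO genotype from I^B i × I^B I^B: 1/2 I^B I^B, 1/2 I^B i.
Crossing each possibility with the mother i i and summing P(type B): 1/2·1 + 1/2·1/2 = 3/4.

3/4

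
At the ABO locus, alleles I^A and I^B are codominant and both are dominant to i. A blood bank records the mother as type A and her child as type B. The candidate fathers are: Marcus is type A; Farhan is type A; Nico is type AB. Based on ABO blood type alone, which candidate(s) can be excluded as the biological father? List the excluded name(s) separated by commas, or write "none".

A candidate is excluded only if no genotype consistent with his phenotype could produce a type B child with a type A mother.
Marcus (type A): no genotype consistent with that phenotype can produce a type-B child with a type-A mother.
Farhan (type A): no genotype consistent with that phenotype can produce a type-B child with a type-A mother.

Marcus, Farhan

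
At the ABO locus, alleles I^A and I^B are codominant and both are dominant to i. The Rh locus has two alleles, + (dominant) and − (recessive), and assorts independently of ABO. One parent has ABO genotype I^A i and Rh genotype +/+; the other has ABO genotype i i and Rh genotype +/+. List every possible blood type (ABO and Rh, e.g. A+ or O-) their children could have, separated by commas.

O+, A+

Gametes from I^A i × i i give offspring ABO genotypes I^A i, i i, i.e. phenotypes O, A.
Rh cross +/+ × +/+ → phenotypes Rh+.
Combining independently: O+, A+.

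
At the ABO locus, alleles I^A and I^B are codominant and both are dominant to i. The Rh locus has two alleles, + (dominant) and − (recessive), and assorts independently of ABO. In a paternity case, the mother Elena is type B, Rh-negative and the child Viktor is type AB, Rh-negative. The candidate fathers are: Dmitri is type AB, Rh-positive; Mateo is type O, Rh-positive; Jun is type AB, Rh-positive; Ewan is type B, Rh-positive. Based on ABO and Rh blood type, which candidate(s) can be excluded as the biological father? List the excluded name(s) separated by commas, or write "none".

A candidate is excluded only if no genotype consistent with his phenotype could produce a type AB, Rh-negative child with a type B, Rh-negative mother.
Mateo (type O, Rh+): no genotype consistent with that phenotype can produce a type-AB Rh- child with a type-B mother.
Ewan (type B, Rh+): no genotype consistent with that phenotype can produce a type-AB Rh- child with a type-B mother.

Mateo, Ewan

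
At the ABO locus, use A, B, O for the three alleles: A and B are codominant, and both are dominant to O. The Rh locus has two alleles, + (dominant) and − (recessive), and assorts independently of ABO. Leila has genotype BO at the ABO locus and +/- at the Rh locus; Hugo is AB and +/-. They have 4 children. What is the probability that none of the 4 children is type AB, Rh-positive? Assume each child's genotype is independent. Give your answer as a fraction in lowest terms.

28561/65536

ABO cross BO × AB → 1/4 A, 1/2 B, 1/4 AB.
Rh cross +/- × +/- → 3/4 Rh+, 1/4 Rh-; so P(type AB, Rh-positive) = 1/4 × 3/4 = 3/16 per child.
P(not type AB, Rh-positive) = 13/16 for one child; (13/16)^4 = 28561/65536.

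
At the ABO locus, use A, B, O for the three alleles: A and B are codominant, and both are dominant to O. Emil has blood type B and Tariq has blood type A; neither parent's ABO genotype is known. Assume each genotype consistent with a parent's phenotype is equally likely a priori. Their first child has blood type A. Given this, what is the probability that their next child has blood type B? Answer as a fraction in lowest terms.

Possible genotypes: Emil ∈ {BB, BO}; Tariq ∈ {AA, AO}.
Weight each parental genotype pair by prior × P(type-A child):
  BO × AA: posterior weight 2/3; P(next child type B) = 0.
  BO × AO: posterior weight 1/3; P(next child type B) = 1/4.
Weighted sum = 1/12.

1/12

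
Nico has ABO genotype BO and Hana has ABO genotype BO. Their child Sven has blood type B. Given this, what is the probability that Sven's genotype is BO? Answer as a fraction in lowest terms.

2/3

Cross BO × BO → 1/4 BB, 1/2 BO, 1/4 OO.
Type-B genotypes among offspring: BB (1/4), BO (1/2); total 3/4.
P(BO | type B) = (1/2) / (3/4) = 2/3.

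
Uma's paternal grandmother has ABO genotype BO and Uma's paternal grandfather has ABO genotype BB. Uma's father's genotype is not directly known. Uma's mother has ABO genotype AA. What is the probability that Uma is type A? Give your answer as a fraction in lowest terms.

1/4

Uma's father's ABO genotype from BO × BB: 1/2 BB, 1/2 BO.
Crossing each possibility with the mother AA and summing P(type A): 1/2·0 + 1/2·1/2 = 1/4.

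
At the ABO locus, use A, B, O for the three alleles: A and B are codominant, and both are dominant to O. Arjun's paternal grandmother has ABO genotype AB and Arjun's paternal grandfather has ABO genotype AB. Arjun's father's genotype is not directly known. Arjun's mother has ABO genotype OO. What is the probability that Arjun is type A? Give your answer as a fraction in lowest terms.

Arjun's father's ABO genotype from AB × AB: 1/4 AA, 1/2 AB, 1/4 BB.
Crossing each possibility with the mother OO and summing P(type A): 1/4·1 + 1/2·1/2 + 1/4·0 = 1/2.

1/2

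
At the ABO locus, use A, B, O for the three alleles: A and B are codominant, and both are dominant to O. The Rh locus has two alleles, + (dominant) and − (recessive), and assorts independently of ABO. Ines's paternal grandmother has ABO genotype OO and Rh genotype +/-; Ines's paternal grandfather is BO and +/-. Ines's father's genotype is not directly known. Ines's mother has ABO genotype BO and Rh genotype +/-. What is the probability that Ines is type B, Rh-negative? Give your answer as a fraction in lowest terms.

5/32

Ines's father's ABO genotype from OO × BO: 1/2 BO, 1/2 OO.
Crossing each possibility with the mother BO and summing P(type B): 1/2·3/4 + 1/2·1/2 = 5/8.
Similarly for Rh via the father's Rh distribution: P(Rh-) = 1/4.
Independent loci: 5/8 × 1/4 = 5/32.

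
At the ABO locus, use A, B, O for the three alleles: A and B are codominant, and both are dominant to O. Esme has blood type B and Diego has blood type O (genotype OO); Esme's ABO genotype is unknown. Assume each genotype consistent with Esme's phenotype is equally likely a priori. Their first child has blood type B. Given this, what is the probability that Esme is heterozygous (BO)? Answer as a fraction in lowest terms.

1/3

Possible genotypes: Esme ∈ {BB, BO}; Diego ∈ {OO}.
Weight each parental genotype pair by prior × P(type-B child):
  BB × OO: posterior weight 2/3.
  BO × OO: posterior weight 1/3.
Sum the posterior weight over pairs where Esme is BO: 1/3.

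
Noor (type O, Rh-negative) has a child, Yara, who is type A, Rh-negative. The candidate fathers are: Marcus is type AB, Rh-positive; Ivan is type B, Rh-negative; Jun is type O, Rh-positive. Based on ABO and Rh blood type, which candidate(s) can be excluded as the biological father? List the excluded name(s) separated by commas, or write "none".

Ivan, Jun

A candidate is excluded only if no genotype consistent with his phenotype could produce a type A, Rh-negative child with a type O, Rh-negative mother.
Ivan (type B, Rh-): no genotype consistent with that phenotype can produce a type-A Rh- child with a type-O mother.
Jun (type O, Rh+): no genotype consistent with that phenotype can produce a type-A Rh- child with a type-O mother.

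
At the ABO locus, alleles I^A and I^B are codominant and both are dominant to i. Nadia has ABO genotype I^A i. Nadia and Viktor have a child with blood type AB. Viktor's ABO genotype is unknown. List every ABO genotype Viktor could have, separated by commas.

I^A I^B, I^B I^B, I^B i

For each candidate genotype of Viktor, check whether crossing it with I^A i can produce every observed child phenotype.
  I^A I^A → possible child types {A} ✗
  I^A I^B → possible child types {A, B, AB} ✓
  I^A i → possible child types {O, A} ✗
  I^B I^B → possible child types {B, AB} ✓
  I^B i → possible child types {O, A, B, AB} ✓
  i i → possible child types {O, A} ✗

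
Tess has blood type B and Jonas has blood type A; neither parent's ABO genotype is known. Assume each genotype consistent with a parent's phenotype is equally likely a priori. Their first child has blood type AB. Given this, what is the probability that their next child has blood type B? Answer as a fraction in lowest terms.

Possible genotypes: Tess ∈ {BB, BO}; Jonas ∈ {AA, AO}.
Weight each parental genotype pair by prior × P(type-AB child):
  BB × AA: posterior weight 4/9; P(next child type B) = 0.
  BB × AO: posterior weight 2/9; P(next child type B) = 1/2.
  BO × AA: posterior weight 2/9; P(next child type B) = 0.
  BO × AO: posterior weight 1/9; P(next child type B) = 1/4.
Weighted sum = 5/36.

5/36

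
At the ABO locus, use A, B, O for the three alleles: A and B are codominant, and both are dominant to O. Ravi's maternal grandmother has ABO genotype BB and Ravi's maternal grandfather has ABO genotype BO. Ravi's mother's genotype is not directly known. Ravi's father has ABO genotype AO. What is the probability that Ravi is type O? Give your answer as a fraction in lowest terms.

Ravi's mother's ABO genotype from BB × BO: 1/2 BB, 1/2 BO.
Crossing each possibility with the father AO and summing P(type O): 1/2·0 + 1/2·1/4 = 1/8.

1/8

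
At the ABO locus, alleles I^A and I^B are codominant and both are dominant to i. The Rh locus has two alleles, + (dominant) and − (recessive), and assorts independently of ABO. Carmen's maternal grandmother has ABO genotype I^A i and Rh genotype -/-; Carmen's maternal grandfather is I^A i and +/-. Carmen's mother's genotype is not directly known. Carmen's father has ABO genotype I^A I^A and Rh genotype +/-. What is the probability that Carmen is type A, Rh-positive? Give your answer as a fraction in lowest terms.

5/8

Carmen's mother's ABO genotype from I^A i × I^A i: 1/4 I^A I^A, 1/2 I^A i, 1/4 i i.
Crossing each possibility with the father I^A I^A and summing P(type A): 1/4·1 + 1/2·1 + 1/4·1 = 1.
Similarly for Rh via the mother's Rh distribution: P(Rh+) = 5/8.
Independent loci: 1 × 5/8 = 5/8.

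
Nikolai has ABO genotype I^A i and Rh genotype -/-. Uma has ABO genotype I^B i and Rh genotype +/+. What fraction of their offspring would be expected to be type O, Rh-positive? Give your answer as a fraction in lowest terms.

1/4

ABO cross I^A i × I^B i → offspring phenotypes: 1/4 O, 1/4 A, 1/4 B, 1/4 AB.
Rh cross -/- × +/+ → 1 Rh+.
Independent loci: P(type O, Rh-positive) = 1/4 × 1 = 1/4.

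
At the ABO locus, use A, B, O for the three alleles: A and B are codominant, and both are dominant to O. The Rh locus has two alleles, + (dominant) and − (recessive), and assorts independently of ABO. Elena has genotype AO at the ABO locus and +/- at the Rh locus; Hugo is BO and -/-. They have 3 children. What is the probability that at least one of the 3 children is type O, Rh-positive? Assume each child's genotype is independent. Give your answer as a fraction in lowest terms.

169/512

ABO cross AO × BO → 1/4 O, 1/4 A, 1/4 B, 1/4 AB.
Rh cross +/- × -/- → 1/2 Rh+, 1/2 Rh-; so P(type O, Rh-positive) = 1/4 × 1/2 = 1/8 per child.
P(none) = (7/8)^3 = 343/512; P(at least one) = 1 − 343/512 = 169/512.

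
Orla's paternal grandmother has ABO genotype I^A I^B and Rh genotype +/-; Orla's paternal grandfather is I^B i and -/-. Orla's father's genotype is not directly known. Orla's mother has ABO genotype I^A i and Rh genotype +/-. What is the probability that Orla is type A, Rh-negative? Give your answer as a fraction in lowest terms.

Orla's father's ABO genotype from I^A I^B × I^B i: 1/4 I^A I^B, 1/4 I^A i, 1/4 I^B I^B, 1/4 I^B i.
Crossing each possibility with the mother I^A i and summing P(type A): 1/4·1/2 + 1/4·3/4 + 1/4·0 + 1/4·1/4 = 3/8.
Similarly for Rh via the father's Rh distribution: P(Rh-) = 3/8.
Independent loci: 3/8 × 3/8 = 9/64.

9/64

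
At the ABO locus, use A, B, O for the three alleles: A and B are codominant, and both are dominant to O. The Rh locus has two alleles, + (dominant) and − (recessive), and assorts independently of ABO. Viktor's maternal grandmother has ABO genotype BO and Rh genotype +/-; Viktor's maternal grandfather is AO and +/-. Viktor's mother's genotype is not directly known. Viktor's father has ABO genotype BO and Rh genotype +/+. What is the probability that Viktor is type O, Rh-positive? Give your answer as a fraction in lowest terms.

1/4

Viktor's mother's ABO genotype from BO × AO: 1/4 AB, 1/4 AO, 1/4 BO, 1/4 OO.
Crossing each possibility with the father BO and summing P(type O): 1/4·0 + 1/4·1/4 + 1/4·1/4 + 1/4·1/2 = 1/4.
Similarly for Rh via the mother's Rh distribution: P(Rh+) = 1.
Independent loci: 1/4 × 1 = 1/4.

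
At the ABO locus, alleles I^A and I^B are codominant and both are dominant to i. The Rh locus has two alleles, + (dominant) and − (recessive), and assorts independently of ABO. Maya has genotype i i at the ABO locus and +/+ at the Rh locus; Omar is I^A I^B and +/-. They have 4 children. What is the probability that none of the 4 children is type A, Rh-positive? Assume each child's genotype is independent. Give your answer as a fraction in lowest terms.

1/16

ABO cross i i × I^A I^B → 1/2 A, 1/2 B.
Rh cross +/+ × +/- → 1 Rh+; so P(type A, Rh-positive) = 1/2 × 1 = 1/2 per child.
P(not type A, Rh-positive) = 1/2 for one child; (1/2)^4 = 1/16.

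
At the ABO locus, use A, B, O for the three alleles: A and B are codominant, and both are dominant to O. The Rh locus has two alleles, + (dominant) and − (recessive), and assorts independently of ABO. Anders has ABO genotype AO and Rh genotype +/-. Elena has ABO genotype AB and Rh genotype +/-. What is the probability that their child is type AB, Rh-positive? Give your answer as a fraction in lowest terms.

ABO cross AO × AB → offspring phenotypes: 1/2 A, 1/4 B, 1/4 AB.
Rh cross +/- × +/- → 3/4 Rh+, 1/4 Rh-.
Independent loci: P(type AB, Rh-positive) = 1/4 × 3/4 = 3/16.

3/16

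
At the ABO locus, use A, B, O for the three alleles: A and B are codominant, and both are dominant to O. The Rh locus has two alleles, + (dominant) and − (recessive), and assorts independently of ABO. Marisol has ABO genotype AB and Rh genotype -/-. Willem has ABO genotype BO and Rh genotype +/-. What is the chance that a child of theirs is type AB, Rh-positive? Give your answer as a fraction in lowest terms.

ABO cross AB × BO → offspring phenotypes: 1/4 A, 1/2 B, 1/4 AB.
Rh cross -/- × +/- → 1/2 Rh+, 1/2 Rh-.
Independent loci: P(type AB, Rh-positive) = 1/4 × 1/2 = 1/8.

1/8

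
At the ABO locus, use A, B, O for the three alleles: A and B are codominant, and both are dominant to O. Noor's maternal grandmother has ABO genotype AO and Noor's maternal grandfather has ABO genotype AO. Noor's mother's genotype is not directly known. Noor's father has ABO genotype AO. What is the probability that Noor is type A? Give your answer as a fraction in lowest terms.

Noor's mother's ABO genotype from AO × AO: 1/4 AA, 1/2 AO, 1/4 OO.
Crossing each possibility with the father AO and summing P(type A): 1/4·1 + 1/2·3/4 + 1/4·1/2 = 3/4.

3/4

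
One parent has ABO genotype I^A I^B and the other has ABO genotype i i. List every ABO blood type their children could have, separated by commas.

Gametes from I^A I^B × i i give offspring ABO genotypes I^A i, I^B i, i.e. phenotypes A, B.

A, B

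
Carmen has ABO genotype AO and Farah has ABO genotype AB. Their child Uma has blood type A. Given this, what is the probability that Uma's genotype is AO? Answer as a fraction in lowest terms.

1/2

Cross AO × AB → 1/4 AA, 1/4 AB, 1/4 AO, 1/4 BO.
Type-A genotypes among offspring: AA (1/4), AO (1/4); total 1/2.
P(AO | type A) = (1/4) / (1/2) = 1/2.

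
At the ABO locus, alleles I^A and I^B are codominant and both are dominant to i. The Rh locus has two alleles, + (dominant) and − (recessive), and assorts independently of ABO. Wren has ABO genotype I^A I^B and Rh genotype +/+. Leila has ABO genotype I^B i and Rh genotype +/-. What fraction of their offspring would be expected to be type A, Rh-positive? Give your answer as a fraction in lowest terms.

ABO cross I^A I^B × I^B i → offspring phenotypes: 1/4 A, 1/2 B, 1/4 AB.
Rh cross +/+ × +/- → 1 Rh+.
Independent loci: P(type A, Rh-positive) = 1/4 × 1 = 1/4.

1/4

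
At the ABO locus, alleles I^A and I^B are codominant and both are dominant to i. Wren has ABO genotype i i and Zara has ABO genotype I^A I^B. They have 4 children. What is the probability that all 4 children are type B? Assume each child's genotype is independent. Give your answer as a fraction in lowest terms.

ABO cross i i × I^A I^B → 1/2 A, 1/2 B.
So P(type B) = 1/2 per child.
All 4 independent: (1/2)^4 = 1/16.

1/16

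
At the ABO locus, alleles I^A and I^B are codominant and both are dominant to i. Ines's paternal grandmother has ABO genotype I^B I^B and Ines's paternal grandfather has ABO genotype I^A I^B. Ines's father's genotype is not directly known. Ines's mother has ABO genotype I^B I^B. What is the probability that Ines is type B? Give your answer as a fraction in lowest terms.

3/4

Ines's father's ABO genotype from I^B I^B × I^A I^B: 1/2 I^A I^B, 1/2 I^B I^B.
Crossing each possibility with the mother I^B I^B and summing P(type B): 1/2·1/2 + 1/2·1 = 3/4.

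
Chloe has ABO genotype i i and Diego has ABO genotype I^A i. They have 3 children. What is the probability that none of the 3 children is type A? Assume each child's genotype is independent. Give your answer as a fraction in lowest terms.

1/8

ABO cross i i × I^A i → 1/2 O, 1/2 A.
So P(type A) = 1/2 per child.
P(not type A) = 1/2 for one child; (1/2)^3 = 1/8.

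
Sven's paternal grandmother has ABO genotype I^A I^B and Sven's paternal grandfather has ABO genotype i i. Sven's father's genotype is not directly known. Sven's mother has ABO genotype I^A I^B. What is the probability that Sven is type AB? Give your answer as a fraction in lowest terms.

1/4

Sven's father's ABO genotype from I^A I^B × i i: 1/2 I^A i, 1/2 I^B i.
Crossing each possibility with the mother I^A I^B and summing P(type AB): 1/2·1/4 + 1/2·1/4 = 1/4.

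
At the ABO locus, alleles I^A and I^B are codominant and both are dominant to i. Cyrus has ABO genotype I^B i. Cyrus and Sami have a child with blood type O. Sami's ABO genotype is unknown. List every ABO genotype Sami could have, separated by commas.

I^A i, I^B i, i i

For each candidate genotype of Sami, check whether crossing it with I^B i can produce every observed child phenotype.
  I^A I^A → possible child types {A, AB} ✗
  I^A I^B → possible child types {A, B, AB} ✗
  I^A i → possible child types {O, A, B, AB} ✓
  I^B I^B → possible child types {B} ✗
  I^B i → possible child types {O, B} ✓
  i i → possible child types {O, B} ✓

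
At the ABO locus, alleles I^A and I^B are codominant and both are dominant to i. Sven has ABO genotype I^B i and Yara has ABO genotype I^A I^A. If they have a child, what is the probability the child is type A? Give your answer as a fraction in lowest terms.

ABO cross I^B i × I^A I^A → offspring phenotypes: 1/2 A, 1/2 AB.
So P(type A) = 1/2.

1/2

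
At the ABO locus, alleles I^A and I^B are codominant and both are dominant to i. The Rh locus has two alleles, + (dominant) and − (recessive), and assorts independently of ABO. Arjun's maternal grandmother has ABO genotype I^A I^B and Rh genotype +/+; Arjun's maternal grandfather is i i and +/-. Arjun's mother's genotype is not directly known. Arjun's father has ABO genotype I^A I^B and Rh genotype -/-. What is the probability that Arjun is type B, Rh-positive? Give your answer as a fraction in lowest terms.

9/32

Arjun's mother's ABO genotype from I^A I^B × i i: 1/2 I^A i, 1/2 I^B i.
Crossing each possibility with the father I^A I^B and summing P(type B): 1/2·1/4 + 1/2·1/2 = 3/8.
Similarly for Rh via the mother's Rh distribution: P(Rh+) = 3/4.
Independent loci: 3/8 × 3/4 = 9/32.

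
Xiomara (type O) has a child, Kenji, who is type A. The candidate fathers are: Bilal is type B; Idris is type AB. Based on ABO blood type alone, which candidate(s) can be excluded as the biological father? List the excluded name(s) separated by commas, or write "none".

Bilal

A candidate is excluded only if no genotype consistent with his phenotype could produce a type A child with a type O mother.
Bilal (type B): no genotype consistent with that phenotype can produce a type-A child with a type-O mother.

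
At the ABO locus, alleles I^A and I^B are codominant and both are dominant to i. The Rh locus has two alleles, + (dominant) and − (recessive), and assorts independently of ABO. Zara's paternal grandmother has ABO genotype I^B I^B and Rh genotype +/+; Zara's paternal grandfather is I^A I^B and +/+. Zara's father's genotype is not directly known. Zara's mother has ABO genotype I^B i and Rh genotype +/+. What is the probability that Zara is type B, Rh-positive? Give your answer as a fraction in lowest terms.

Zara's father's ABO genotype from I^B I^B × I^A I^B: 1/2 I^A I^B, 1/2 I^B I^B.
Crossing each possibility with the mother I^B i and summing P(type B): 1/2·1/2 + 1/2·1 = 3/4.
Similarly for Rh via the father's Rh distribution: P(Rh+) = 1.
Independent loci: 3/4 × 1 = 3/4.

3/4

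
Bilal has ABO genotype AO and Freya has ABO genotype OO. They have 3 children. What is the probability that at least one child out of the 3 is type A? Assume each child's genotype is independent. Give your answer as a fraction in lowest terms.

ABO cross AO × OO → 1/2 O, 1/2 A.
So P(type A) = 1/2 per child.
P(none) = (1/2)^3 = 1/8; P(at least one) = 1 − 1/8 = 7/8.

7/8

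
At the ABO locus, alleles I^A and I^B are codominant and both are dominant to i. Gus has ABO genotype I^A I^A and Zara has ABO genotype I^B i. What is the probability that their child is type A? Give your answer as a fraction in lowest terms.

1/2

ABO cross I^A I^A × I^B i → offspring phenotypes: 1/2 A, 1/2 AB.
So P(type A) = 1/2.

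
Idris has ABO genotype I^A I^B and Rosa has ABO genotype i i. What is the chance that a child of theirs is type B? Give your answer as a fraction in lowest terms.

1/2

ABO cross I^A I^B × i i → offspring phenotypes: 1/2 A, 1/2 B.
So P(type B) = 1/2.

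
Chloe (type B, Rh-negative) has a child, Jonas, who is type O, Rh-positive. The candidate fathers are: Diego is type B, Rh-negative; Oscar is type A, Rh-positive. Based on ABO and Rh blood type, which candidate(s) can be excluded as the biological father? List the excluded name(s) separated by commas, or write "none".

Diego

A candidate is excluded only if no genotype consistent with his phenotype could produce a type O, Rh-positive child with a type B, Rh-negative mother.
Diego (type B, Rh-): no genotype consistent with that phenotype can produce a type-O Rh+ child with a type-B mother.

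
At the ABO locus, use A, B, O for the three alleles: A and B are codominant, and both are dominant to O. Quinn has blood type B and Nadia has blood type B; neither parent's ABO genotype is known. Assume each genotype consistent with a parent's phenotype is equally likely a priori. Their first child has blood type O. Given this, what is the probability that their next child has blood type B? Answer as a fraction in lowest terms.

3/4

Possible genotypes: Quinn ∈ {BB, BO}; Nadia ∈ {BB, BO}.
Weight each parental genotype pair by prior × P(type-O child):
  BO × BO: posterior weight 1; P(next child type B) = 3/4.
Weighted sum = 3/4.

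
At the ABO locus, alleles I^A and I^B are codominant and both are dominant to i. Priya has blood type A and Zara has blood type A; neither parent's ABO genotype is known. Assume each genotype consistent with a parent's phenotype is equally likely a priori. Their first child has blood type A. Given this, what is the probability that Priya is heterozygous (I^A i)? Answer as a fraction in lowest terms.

7/15

Possible genotypes: Priya ∈ {I^A I^A, I^A i}; Zara ∈ {I^A I^A, I^A i}.
Weight each parental genotype pair by prior × P(type-A child):
  I^A I^A × I^A I^A: posterior weight 4/15.
  I^A I^A × I^A i: posterior weight 4/15.
  I^A i × I^A I^A: posterior weight 4/15.
  I^A i × I^A i: posterior weight 1/5.
Sum the posterior weight over pairs where Priya is I^A i: 7/15.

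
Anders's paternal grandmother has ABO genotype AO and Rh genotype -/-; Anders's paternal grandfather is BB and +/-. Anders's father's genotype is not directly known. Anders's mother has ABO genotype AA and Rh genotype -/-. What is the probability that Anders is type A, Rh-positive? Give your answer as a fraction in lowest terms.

Anders's father's ABO genotype from AO × BB: 1/2 AB, 1/2 BO.
Crossing each possibility with the mother AA and summing P(type A): 1/2·1/2 + 1/2·1/2 = 1/2.
Similarly for Rh via the father's Rh distribution: P(Rh+) = 1/4.
Independent loci: 1/2 × 1/4 = 1/8.

1/8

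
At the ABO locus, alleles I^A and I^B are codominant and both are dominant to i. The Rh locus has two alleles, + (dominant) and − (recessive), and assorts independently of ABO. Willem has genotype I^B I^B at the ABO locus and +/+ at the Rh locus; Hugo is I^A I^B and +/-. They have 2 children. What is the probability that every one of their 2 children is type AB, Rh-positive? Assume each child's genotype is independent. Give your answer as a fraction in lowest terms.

1/4

ABO cross I^B I^B × I^A I^B → 1/2 B, 1/2 AB.
Rh cross +/+ × +/- → 1 Rh+; so P(type AB, Rh-positive) = 1/2 × 1 = 1/2 per child.
All 2 independent: (1/2)^2 = 1/4.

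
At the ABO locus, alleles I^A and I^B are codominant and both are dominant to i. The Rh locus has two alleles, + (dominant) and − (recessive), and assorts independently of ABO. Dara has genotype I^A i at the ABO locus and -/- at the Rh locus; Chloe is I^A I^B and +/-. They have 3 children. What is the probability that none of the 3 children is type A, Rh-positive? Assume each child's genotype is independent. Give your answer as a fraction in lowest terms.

27/64

ABO cross I^A i × I^A I^B → 1/2 A, 1/4 B, 1/4 AB.
Rh cross -/- × +/- → 1/2 Rh+, 1/2 Rh-; so P(type A, Rh-positive) = 1/2 × 1/2 = 1/4 per child.
P(not type A, Rh-positive) = 3/4 for one child; (3/4)^3 = 27/64.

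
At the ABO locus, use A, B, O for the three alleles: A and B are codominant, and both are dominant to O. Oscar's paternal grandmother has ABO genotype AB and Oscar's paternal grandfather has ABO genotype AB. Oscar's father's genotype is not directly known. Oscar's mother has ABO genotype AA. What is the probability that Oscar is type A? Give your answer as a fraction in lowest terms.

1/2

Oscar's father's ABO genotype from AB × AB: 1/4 AA, 1/2 AB, 1/4 BB.
Crossing each possibility with the mother AA and summing P(type A): 1/4·1 + 1/2·1/2 + 1/4·0 = 1/2.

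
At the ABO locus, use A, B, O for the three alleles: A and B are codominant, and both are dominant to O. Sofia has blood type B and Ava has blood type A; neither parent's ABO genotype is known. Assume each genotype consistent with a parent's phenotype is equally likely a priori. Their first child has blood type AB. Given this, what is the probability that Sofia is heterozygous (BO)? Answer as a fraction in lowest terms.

1/3

Possible genotypes: Sofia ∈ {BB, BO}; Ava ∈ {AA, AO}.
Weight each parental genotype pair by prior × P(type-AB child):
  BB × AA: posterior weight 4/9.
  BB × AO: posterior weight 2/9.
  BO × AA: posterior weight 2/9.
  BO × AO: posterior weight 1/9.
Sum the posterior weight over pairs where Sofia is BO: 1/3.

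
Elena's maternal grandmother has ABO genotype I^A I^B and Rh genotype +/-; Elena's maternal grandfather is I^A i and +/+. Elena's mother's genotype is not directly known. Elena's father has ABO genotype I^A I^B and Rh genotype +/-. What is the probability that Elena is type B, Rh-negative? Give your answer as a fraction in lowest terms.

1/32

Elena's mother's ABO genotype from I^A I^B × I^A i: 1/4 I^A I^A, 1/4 I^A I^B, 1/4 I^A i, 1/4 I^B i.
Crossing each possibility with the father I^A I^B and summing P(type B): 1/4·0 + 1/4·1/4 + 1/4·1/4 + 1/4·1/2 = 1/4.
Similarly for Rh via the mother's Rh distribution: P(Rh-) = 1/8.
Independent loci: 1/4 × 1/8 = 1/32.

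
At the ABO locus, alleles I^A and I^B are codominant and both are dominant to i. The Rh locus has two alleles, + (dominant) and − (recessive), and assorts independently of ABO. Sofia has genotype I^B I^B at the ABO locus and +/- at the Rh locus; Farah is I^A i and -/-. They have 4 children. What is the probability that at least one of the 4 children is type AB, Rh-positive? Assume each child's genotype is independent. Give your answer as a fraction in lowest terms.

ABO cross I^B I^B × I^A i → 1/2 B, 1/2 AB.
Rh cross +/- × -/- → 1/2 Rh+, 1/2 Rh-; so P(type AB, Rh-positive) = 1/2 × 1/2 = 1/4 per child.
P(none) = (3/4)^4 = 81/256; P(at least one) = 1 − 81/256 = 175/256.

175/256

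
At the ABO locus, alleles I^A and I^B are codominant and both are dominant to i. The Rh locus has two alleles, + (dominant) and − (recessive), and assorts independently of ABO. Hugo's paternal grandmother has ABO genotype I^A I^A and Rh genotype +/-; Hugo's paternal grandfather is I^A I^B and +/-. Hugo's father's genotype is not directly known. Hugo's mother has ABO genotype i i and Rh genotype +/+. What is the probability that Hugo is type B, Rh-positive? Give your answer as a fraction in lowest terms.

Hugo's father's ABO genotype from I^A I^A × I^A I^B: 1/2 I^A I^A, 1/2 I^A I^B.
Crossing each possibility with the mother i i and summing P(type B): 1/2·0 + 1/2·1/2 = 1/4.
Similarly for Rh via the father's Rh distribution: P(Rh+) = 1.
Independent loci: 1/4 × 1 = 1/4.

1/4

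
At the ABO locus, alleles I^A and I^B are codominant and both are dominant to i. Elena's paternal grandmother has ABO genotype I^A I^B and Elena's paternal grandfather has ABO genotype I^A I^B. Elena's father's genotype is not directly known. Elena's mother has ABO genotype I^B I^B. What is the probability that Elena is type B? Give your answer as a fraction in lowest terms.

1/2

Elena's father's ABO genotype from I^A I^B × I^A I^B: 1/4 I^A I^A, 1/2 I^A I^B, 1/4 I^B I^B.
Crossing each possibility with the mother I^B I^B and summing P(type B): 1/4·0 + 1/2·1/2 + 1/4·1 = 1/2.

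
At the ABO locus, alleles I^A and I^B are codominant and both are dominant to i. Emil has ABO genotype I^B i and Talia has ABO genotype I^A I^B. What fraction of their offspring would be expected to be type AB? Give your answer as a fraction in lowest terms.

1/4

ABO cross I^B i × I^A I^B → offspring phenotypes: 1/4 A, 1/2 B, 1/4 AB.
So P(type AB) = 1/4.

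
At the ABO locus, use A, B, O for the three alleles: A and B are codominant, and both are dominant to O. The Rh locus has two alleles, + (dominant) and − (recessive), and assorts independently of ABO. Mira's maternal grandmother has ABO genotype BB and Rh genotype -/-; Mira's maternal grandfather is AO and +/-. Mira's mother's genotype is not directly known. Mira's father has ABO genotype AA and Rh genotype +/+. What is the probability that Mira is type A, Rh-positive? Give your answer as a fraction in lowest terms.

Mira's mother's ABO genotype from BB × AO: 1/2 AB, 1/2 BO.
Crossing each possibility with the father AA and summing P(type A): 1/2·1/2 + 1/2·1/2 = 1/2.
Similarly for Rh via the mother's Rh distribution: P(Rh+) = 1.
Independent loci: 1/2 × 1 = 1/2.

1/2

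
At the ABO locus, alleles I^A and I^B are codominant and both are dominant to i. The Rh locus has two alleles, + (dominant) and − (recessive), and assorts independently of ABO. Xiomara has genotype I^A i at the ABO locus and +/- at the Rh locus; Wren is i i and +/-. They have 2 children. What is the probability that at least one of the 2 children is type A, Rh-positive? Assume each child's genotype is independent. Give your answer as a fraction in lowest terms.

ABO cross I^A i × i i → 1/2 O, 1/2 A.
Rh cross +/- × +/- → 3/4 Rh+, 1/4 Rh-; so P(type A, Rh-positive) = 1/2 × 3/4 = 3/8 per child.
P(none) = (5/8)^2 = 25/64; P(at least one) = 1 − 25/64 = 39/64.

39/64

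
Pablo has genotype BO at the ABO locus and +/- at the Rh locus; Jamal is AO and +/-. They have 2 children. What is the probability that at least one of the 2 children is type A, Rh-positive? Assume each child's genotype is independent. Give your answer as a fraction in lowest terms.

ABO cross BO × AO → 1/4 O, 1/4 A, 1/4 B, 1/4 AB.
Rh cross +/- × +/- → 3/4 Rh+, 1/4 Rh-; so P(type A, Rh-positive) = 1/4 × 3/4 = 3/16 per child.
P(none) = (13/16)^2 = 169/256; P(at least one) = 1 − 169/256 = 87/256.

87/256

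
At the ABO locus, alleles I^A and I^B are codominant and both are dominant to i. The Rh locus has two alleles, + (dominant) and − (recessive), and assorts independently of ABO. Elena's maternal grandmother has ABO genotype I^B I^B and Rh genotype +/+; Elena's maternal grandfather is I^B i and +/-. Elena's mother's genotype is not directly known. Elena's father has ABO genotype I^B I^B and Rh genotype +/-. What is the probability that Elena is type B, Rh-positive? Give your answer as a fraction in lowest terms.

7/8

Elena's mother's ABO genotype from I^B I^B × I^B i: 1/2 I^B I^B, 1/2 I^B i.
Crossing each possibility with the father I^B I^B and summing P(type B): 1/2·1 + 1/2·1 = 1.
Similarly for Rh via the mother's Rh distribution: P(Rh+) = 7/8.
Independent loci: 1 × 7/8 = 7/8.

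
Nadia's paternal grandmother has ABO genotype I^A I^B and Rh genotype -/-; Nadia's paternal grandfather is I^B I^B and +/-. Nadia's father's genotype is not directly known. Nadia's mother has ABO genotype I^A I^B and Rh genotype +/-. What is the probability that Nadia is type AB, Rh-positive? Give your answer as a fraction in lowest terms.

5/16

Nadia's father's ABO genotype from I^A I^B × I^B I^B: 1/2 I^A I^B, 1/2 I^B I^B.
Crossing each possibility with the mother I^A I^B and summing P(type AB): 1/2·1/2 + 1/2·1/2 = 1/2.
Similarly for Rh via the father's Rh distribution: P(Rh+) = 5/8.
Independent loci: 1/2 × 5/8 = 5/16.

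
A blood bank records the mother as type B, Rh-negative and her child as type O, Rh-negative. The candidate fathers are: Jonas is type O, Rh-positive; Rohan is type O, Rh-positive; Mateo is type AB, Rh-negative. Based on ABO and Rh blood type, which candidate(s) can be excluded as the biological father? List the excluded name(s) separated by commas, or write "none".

Mateo

A candidate is excluded only if no genotype consistent with his phenotype could produce a type O, Rh-negative child with a type B, Rh-negative mother.
Mateo (type AB, Rh-): no genotype consistent with that phenotype can produce a type-O Rh- child with a type-B mother.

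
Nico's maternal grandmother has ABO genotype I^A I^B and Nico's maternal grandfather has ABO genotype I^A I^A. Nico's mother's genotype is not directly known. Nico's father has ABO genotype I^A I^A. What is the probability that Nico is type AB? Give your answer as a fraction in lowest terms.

1/4

Nico's mother's ABO genotype from I^A I^B × I^A I^A: 1/2 I^A I^A, 1/2 I^A I^B.
Crossing each possibility with the father I^A I^A and summing P(type AB): 1/2·0 + 1/2·1/2 = 1/4.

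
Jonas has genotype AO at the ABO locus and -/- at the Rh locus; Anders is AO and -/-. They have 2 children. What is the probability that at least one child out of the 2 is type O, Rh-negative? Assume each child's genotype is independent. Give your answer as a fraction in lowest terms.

ABO cross AO × AO → 1/4 O, 3/4 A.
Rh cross -/- × -/- → 1 Rh-; so P(type O, Rh-negative) = 1/4 × 1 = 1/4 per child.
P(none) = (3/4)^2 = 9/16; P(at least one) = 1 − 9/16 = 7/16.

7/16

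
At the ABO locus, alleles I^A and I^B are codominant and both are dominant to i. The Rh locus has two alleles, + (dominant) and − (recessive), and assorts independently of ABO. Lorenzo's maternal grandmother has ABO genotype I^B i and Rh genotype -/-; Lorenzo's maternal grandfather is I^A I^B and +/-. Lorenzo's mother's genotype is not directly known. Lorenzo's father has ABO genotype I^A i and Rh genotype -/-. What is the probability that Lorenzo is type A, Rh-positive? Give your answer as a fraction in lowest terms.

Lorenzo's mother's ABO genotype from I^B i × I^A I^B: 1/4 I^A I^B, 1/4 I^A i, 1/4 I^B I^B, 1/4 I^B i.
Crossing each possibility with the father I^A i and summing P(type A): 1/4·1/2 + 1/4·3/4 + 1/4·0 + 1/4·1/4 = 3/8.
Similarly for Rh via the mother's Rh distribution: P(Rh+) = 1/4.
Independent loci: 3/8 × 1/4 = 3/32.

3/32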